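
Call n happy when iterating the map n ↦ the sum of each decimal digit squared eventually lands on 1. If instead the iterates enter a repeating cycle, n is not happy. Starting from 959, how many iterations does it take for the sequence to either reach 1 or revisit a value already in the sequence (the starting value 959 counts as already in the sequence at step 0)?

14

959 → 9² + 5² + 9² = 187
187 → 1² + 8² + 7² = 114
114 → 1² + 1² + 4² = 18
18 → 1² + 8² = 65
65 → 6² + 5² = 61
61 → 6² + 1² = 37
37 → 3² + 7² = 58
58 → 5² + 8² = 89
89 → 8² + 9² = 145
145 → 1² + 4² + 5² = 42
42 → 4² + 2² = 20
20 → 2² + 0² = 4
4 → 4² = 16
16 → 1² + 6² = 37  — 37 repeats.
That took 14 steps.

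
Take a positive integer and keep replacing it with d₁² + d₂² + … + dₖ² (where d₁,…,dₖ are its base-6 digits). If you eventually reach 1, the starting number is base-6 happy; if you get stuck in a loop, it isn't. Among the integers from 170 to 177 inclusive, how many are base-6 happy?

1

170: 170 → 36 → 1  (reaches 1)
171: 171 → 41 → 26 → 20 → 13 → 5 → 25 → 17 → 29 → 41  (repeats 41)
172: 172 → 48 → 5 → 25 → 17 → 29 → 41 → 26 → 20 → 13 → 5  (repeats 5)
173: 173 → 57 → 19 → 10 → 17 → 29 → 41 → 26 → 20 → 13 → 5 → 25 → 17  (repeats 17)
174: 174 → 41 → 26 → 20 → 13 → 5 → 25 → 17 → 29 → 41  (repeats 41)
175: 175 → 42 → 2 → 4 → 16 → 20 → 13 → 5 → 25 → 17 → 29 → 41 → 26 → 20  (repeats 20)
176: 176 → 45 → 11 → 26 → 20 → 13 → 5 → 25 → 17 → 29 → 41 → 26  (repeats 26)
177: 177 → 50 → 9 → 10 → 17 → 29 → 41 → 26 → 20 → 13 → 5 → 25 → 17  (repeats 17)
base-6 happy: 170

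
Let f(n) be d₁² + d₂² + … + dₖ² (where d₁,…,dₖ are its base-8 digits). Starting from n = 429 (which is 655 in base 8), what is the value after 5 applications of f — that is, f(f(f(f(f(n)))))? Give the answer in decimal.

429 = (6,5,5)_8 → 6² + 5² + 5² = 36 + 25 + 25 = 86
86 = (1,2,6)_8 → 1² + 2² + 6² = 1 + 4 + 36 = 41
41 = (5,1)_8 → 5² + 1² = 25 + 1 = 26
26 = (3,2)_8 → 3² + 2² = 9 + 4 = 13
13 = (1,5)_8 → 1² + 5² = 1 + 25 = 26

26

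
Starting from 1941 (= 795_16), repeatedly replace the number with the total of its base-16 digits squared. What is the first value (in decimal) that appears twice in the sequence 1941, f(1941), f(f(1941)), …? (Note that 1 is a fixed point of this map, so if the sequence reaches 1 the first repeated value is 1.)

169

1941 = (7,9,5)_16 → 7² + 9² + 5² = 49 + 81 + 25 = 155
155 = (9,11)_16 → 9² + 11² = 81 + 121 = 202
202 = (12,10)_16 → 12² + 10² = 144 + 100 = 244
244 = (15,4)_16 → 15² + 4² = 225 + 16 = 241
241 = (15,1)_16 → 15² + 1² = 225 + 1 = 226
226 = (14,2)_16 → 14² + 2² = 196 + 4 = 200
200 = (12,8)_16 → 12² + 8² = 144 + 64 = 208
208 = (13,0)_16 → 13² + 0² = 169 + 0 = 169
169 = (10,9)_16 → 10² + 9² = 100 + 81 = 181
181 = (11,5)_16 → 11² + 5² = 121 + 25 = 146
146 = (9,2)_16 → 9² + 2² = 81 + 4 = 85
85 = (5,5)_16 → 5² + 5² = 25 + 25 = 50
50 = (3,2)_16 → 3² + 2² = 9 + 4 = 13
13 = (13)_16 → 13² = 169  — 169 already appeared earlier.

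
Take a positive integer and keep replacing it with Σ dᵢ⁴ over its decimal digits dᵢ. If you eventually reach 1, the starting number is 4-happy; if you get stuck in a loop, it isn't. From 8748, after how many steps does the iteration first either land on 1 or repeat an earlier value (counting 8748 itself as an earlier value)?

11

8748 → 8⁴ + 7⁴ + 4⁴ + 8⁴ = 10849
10849 → 1⁴ + 0⁴ + 8⁴ + 4⁴ + 9⁴ = 10914
10914 → 1⁴ + 0⁴ + 9⁴ + 1⁴ + 4⁴ = 6819
6819 → 6⁴ + 8⁴ + 1⁴ + 9⁴ = 11954
11954 → 1⁴ + 1⁴ + 9⁴ + 5⁴ + 4⁴ = 7444
7444 → 7⁴ + 4⁴ + 4⁴ + 4⁴ = 3169
3169 → 3⁴ + 1⁴ + 6⁴ + 9⁴ = 7939
7939 → 7⁴ + 9⁴ + 3⁴ + 9⁴ = 15604
15604 → 1⁴ + 5⁴ + 6⁴ + 0⁴ + 4⁴ = 2178
2178 → 2⁴ + 1⁴ + 7⁴ + 8⁴ = 6514
6514 → 6⁴ + 5⁴ + 1⁴ + 4⁴ = 2178  — 2178 repeats.
That took 11 steps.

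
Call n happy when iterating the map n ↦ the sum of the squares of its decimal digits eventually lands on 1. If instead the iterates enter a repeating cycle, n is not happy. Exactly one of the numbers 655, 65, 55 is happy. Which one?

655

655: 655 → 86 → 100 → 1  — reaches 1 (happy)
65: 65 → 61 → 37 → 58 → 89 → 145 → 42 → 20 → 4 → 16 → 37  — repeats 37 (not happy)
55: 55 → 50 → 25 → 29 → 85 → 89 → 145 → 42 → 20 → 4 → 16 → 37 → 58 → 89  — repeats 89 (not happy)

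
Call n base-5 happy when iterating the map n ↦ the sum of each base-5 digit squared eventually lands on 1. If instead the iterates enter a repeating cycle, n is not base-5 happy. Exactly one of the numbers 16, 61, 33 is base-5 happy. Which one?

16: 16 → 10 → 4 → 16  — repeats 16 (not base-5 happy)
61: 61 → 9 → 17 → 13 → 13  — repeats 13 (not base-5 happy)
33: 33 → 11 → 5 → 1  — reaches 1 (base-5 happy)

33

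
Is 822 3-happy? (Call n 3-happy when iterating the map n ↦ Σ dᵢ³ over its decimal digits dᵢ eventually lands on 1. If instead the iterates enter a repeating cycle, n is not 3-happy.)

822 → 528
528 → 645
645 → 405
405 → 189
189 → 1242
1242 → 81
81 → 513
513 → 153
153 → 153  — 153 already seen; the sequence cycles without reaching 1.

not 3-happy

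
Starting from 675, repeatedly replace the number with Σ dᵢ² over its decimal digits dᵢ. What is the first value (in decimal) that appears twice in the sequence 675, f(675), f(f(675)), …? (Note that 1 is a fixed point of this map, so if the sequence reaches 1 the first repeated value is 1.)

675 → 6² + 7² + 5² = 36 + 49 + 25 = 110
110 → 1² + 1² + 0² = 1 + 1 + 0 = 2
2 → 2² = 4
4 → 4² = 16
16 → 1² + 6² = 1 + 36 = 37
37 → 3² + 7² = 9 + 49 = 58
58 → 5² + 8² = 25 + 64 = 89
89 → 8² + 9² = 64 + 81 = 145
145 → 1² + 4² + 5² = 1 + 16 + 25 = 42
42 → 4² + 2² = 16 + 4 = 20
20 → 2² + 0² = 4 + 0 = 4  — 4 already appeared earlier.

4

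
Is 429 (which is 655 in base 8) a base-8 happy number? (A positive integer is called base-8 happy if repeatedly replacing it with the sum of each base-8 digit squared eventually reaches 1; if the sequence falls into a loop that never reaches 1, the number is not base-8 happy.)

429 = (6,5,5)_8 → 6² + 5² + 5² = 86
86 = (1,2,6)_8 → 1² + 2² + 6² = 41
41 = (5,1)_8 → 5² + 1² = 26
26 = (3,2)_8 → 3² + 2² = 13
13 = (1,5)_8 → 1² + 5² = 26  — 26 already seen; the sequence cycles without reaching 1.

not base-8 happy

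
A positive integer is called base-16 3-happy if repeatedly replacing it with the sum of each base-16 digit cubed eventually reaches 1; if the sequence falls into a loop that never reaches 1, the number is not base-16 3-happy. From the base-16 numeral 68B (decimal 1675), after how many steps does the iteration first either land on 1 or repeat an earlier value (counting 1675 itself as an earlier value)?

1675 = (6,8,11)_16 → 6³ + 8³ + 11³ = 2059
2059 = (8,0,11)_16 → 8³ + 0³ + 11³ = 1843
1843 = (7,3,3)_16 → 7³ + 3³ + 3³ = 397
397 = (1,8,13)_16 → 1³ + 8³ + 13³ = 2710
2710 = (10,9,6)_16 → 10³ + 9³ + 6³ = 1945
1945 = (7,9,9)_16 → 7³ + 9³ + 9³ = 1801
1801 = (7,0,9)_16 → 7³ + 0³ + 9³ = 1072
1072 = (4,3,0)_16 → 4³ + 3³ + 0³ = 91
91 = (5,11)_16 → 5³ + 11³ = 1456
1456 = (5,11,0)_16 → 5³ + 11³ + 0³ = 1456  — 1456 repeats.
That took 10 steps.

10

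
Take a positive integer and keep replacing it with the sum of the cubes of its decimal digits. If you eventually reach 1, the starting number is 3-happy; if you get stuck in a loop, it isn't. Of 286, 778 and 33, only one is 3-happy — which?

286: 286 → 736 → 586 → 853 → 664 → 496 → 1009 → 730 → 370 → 370  — repeats 370 (not 3-happy)
778: 778 → 1198 → 1243 → 100 → 1  — reaches 1 (3-happy)
33: 33 → 54 → 189 → 1242 → 81 → 513 → 153 → 153  — repeats 153 (not 3-happy)

778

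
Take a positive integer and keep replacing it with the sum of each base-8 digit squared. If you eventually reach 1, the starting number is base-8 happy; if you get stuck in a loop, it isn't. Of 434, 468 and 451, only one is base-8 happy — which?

434

434: 434 → 76 → 18 → 8 → 1  — reaches 1 (base-8 happy)
468: 468 → 69 → 26 → 13 → 26  — repeats 26 (not base-8 happy)
451: 451 → 58 → 53 → 61 → 74 → 6 → 36 → 32 → 16 → 4 → 16  — repeats 16 (not base-8 happy)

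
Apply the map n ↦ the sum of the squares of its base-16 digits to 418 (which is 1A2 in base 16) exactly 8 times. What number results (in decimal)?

418 = (1,10,2)_16 → 1² + 10² + 2² = 1 + 100 + 4 = 105
105 = (6,9)_16 → 6² + 9² = 36 + 81 = 117
117 = (7,5)_16 → 7² + 5² = 49 + 25 = 74
74 = (4,10)_16 → 4² + 10² = 16 + 100 = 116
116 = (7,4)_16 → 7² + 4² = 49 + 16 = 65
65 = (4,1)_16 → 4² + 1² = 16 + 1 = 17
17 = (1,1)_16 → 1² + 1² = 1 + 1 = 2
2 = (2)_16 → 2² = 4

4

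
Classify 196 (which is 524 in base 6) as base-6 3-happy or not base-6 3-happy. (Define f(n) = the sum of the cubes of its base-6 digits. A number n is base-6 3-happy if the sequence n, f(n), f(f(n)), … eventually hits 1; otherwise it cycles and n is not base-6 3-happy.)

196 = (5,2,4)_6 → 197
197 = (5,2,5)_6 → 258
258 = (1,1,1,0)_6 → 3
3 = (3)_6 → 27
27 = (4,3)_6 → 91
91 = (2,3,1)_6 → 36
36 = (1,0,0)_6 → 1  — reached 1.

base-6 3-happy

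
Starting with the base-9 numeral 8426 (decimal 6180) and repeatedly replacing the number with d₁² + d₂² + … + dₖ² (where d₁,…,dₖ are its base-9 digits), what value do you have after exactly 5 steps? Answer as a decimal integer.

68

6180 = (8,4,2,6)_9 → 8² + 4² + 2² + 6² = 120
120 = (1,4,3)_9 → 1² + 4² + 3² = 26
26 = (2,8)_9 → 2² + 8² = 68
68 = (7,5)_9 → 7² + 5² = 74
74 = (8,2)_9 → 8² + 2² = 68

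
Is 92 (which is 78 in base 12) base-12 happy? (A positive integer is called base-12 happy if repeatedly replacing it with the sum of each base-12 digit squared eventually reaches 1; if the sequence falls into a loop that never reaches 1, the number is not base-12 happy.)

not base-12 happy

92 = (7,8)_12 → 7² + 8² = 49 + 64 = 113
113 = (9,5)_12 → 9² + 5² = 81 + 25 = 106
106 = (8,10)_12 → 8² + 10² = 64 + 100 = 164
164 = (1,1,8)_12 → 1² + 1² + 8² = 1 + 1 + 64 = 66
66 = (5,6)_12 → 5² + 6² = 25 + 36 = 61
61 = (5,1)_12 → 5² + 1² = 25 + 1 = 26
26 = (2,2)_12 → 2² + 2² = 4 + 4 = 8
8 = (8)_12 → 8² = 64
64 = (5,4)_12 → 5² + 4² = 25 + 16 = 41
41 = (3,5)_12 → 3² + 5² = 9 + 25 = 34
34 = (2,10)_12 → 2² + 10² = 4 + 100 = 104
104 = (8,8)_12 → 8² + 8² = 64 + 64 = 128
128 = (10,8)_12 → 10² + 8² = 100 + 64 = 164  — 164 already seen; the sequence cycles without reaching 1.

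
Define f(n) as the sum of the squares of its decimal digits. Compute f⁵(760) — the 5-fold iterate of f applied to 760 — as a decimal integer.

760 → 7² + 6² + 0² = 49 + 36 + 0 = 85
85 → 8² + 5² = 64 + 25 = 89
89 → 8² + 9² = 64 + 81 = 145
145 → 1² + 4² + 5² = 1 + 16 + 25 = 42
42 → 4² + 2² = 16 + 4 = 20

20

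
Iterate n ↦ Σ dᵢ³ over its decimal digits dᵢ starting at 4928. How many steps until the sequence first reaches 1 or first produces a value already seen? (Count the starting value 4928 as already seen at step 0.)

8

4928 → 4³ + 9³ + 2³ + 8³ = 64 + 729 + 8 + 512 = 1313
1313 → 1³ + 3³ + 1³ + 3³ = 1 + 27 + 1 + 27 = 56
56 → 5³ + 6³ = 125 + 216 = 341
341 → 3³ + 4³ + 1³ = 27 + 64 + 1 = 92
92 → 9³ + 2³ = 729 + 8 = 737
737 → 7³ + 3³ + 7³ = 343 + 27 + 343 = 713
713 → 7³ + 1³ + 3³ = 343 + 1 + 27 = 371
371 → 3³ + 7³ + 1³ = 27 + 343 + 1 = 371  — 371 repeats.
That took 8 steps.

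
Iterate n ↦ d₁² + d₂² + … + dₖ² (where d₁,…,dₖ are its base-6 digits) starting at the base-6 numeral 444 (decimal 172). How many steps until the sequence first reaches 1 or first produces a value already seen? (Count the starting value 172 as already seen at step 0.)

172 = (4,4,4)_6 → 4² + 4² + 4² = 48
48 = (1,2,0)_6 → 1² + 2² + 0² = 5
5 = (5)_6 → 5² = 25
25 = (4,1)_6 → 4² + 1² = 17
17 = (2,5)_6 → 2² + 5² = 29
29 = (4,5)_6 → 4² + 5² = 41
41 = (1,0,5)_6 → 1² + 0² + 5² = 26
26 = (4,2)_6 → 4² + 2² = 20
20 = (3,2)_6 → 3² + 2² = 13
13 = (2,1)_6 → 2² + 1² = 5  — 5 repeats.
That took 10 steps.

10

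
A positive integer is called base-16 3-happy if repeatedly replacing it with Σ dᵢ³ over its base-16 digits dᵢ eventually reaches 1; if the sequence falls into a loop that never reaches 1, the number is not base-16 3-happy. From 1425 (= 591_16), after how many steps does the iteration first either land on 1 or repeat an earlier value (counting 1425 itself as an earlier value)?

1425 = (5,9,1)_16 → 5³ + 9³ + 1³ = 855
855 = (3,5,7)_16 → 3³ + 5³ + 7³ = 495
495 = (1,14,15)_16 → 1³ + 14³ + 15³ = 6120
6120 = (1,7,14,8)_16 → 1³ + 7³ + 14³ + 8³ = 3600
3600 = (14,1,0)_16 → 14³ + 1³ + 0³ = 2745
2745 = (10,11,9)_16 → 10³ + 11³ + 9³ = 3060
3060 = (11,15,4)_16 → 11³ + 15³ + 4³ = 4770
4770 = (1,2,10,2)_16 → 1³ + 2³ + 10³ + 2³ = 1017
1017 = (3,15,9)_16 → 3³ + 15³ + 9³ = 4131
4131 = (1,0,2,3)_16 → 1³ + 0³ + 2³ + 3³ = 36
36 = (2,4)_16 → 2³ + 4³ = 72
72 = (4,8)_16 → 4³ + 8³ = 576
576 = (2,4,0)_16 → 2³ + 4³ + 0³ = 72  — 72 repeats.
That took 13 steps.

13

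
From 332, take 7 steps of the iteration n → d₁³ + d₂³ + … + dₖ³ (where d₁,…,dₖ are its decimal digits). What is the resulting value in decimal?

332 → 62
62 → 224
224 → 80
80 → 512
512 → 134
134 → 92
92 → 737

737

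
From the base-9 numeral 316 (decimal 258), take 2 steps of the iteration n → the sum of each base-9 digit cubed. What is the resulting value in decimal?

28

258 = (3,1,6)_9 → 244
244 = (3,0,1)_9 → 28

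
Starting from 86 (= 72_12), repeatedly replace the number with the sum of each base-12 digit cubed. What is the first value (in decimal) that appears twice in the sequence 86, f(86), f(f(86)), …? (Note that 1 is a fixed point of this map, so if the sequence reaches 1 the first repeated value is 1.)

1

86 = (7,2)_12 → 351
351 = (2,5,3)_12 → 160
160 = (1,1,4)_12 → 66
66 = (5,6)_12 → 341
341 = (2,4,5)_12 → 197
197 = (1,4,5)_12 → 190
190 = (1,3,10)_12 → 1028
1028 = (7,1,8)_12 → 856
856 = (5,11,4)_12 → 1520
1520 = (10,6,8)_12 → 1728
1728 = (1,0,0,0)_12 → 1  — reached the fixed point 1.
1 → 1, so 1 is the first repeated value.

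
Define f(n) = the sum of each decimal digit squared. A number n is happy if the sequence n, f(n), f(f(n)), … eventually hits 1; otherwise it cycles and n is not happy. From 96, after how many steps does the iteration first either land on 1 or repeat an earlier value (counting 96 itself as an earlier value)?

13

96 → 9² + 6² = 117
117 → 1² + 1² + 7² = 51
51 → 5² + 1² = 26
26 → 2² + 6² = 40
40 → 4² + 0² = 16
16 → 1² + 6² = 37
37 → 3² + 7² = 58
58 → 5² + 8² = 89
89 → 8² + 9² = 145
145 → 1² + 4² + 5² = 42
42 → 4² + 2² = 20
20 → 2² + 0² = 4
4 → 4² = 16  — 16 repeats.
That took 13 steps.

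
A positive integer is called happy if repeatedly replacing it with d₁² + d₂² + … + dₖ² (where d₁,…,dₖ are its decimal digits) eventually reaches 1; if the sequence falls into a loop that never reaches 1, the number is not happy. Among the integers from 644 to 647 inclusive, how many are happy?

1

644: 644 → 68 → 100 → 1  — happy
645: 645 → 77 → 98 → 145 → 42 → 20 → 4 → 16 → 37 → 58 → 89 → 145  — not happy
646: 646 → 88 → 128 → 69 → 117 → 51 → 26 → 40 → 16 → 37 → 58 → 89 → 145 → 42 → 20 → 4 → 16  — not happy
647: 647 → 101 → 2 → 4 → 16 → 37 → 58 → 89 → 145 → 42 → 20 → 4  — not happy
happy: 644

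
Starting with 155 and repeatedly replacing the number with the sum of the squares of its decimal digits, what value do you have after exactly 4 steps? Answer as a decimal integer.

155 → 1² + 5² + 5² = 51
51 → 5² + 1² = 26
26 → 2² + 6² = 40
40 → 4² + 0² = 16

16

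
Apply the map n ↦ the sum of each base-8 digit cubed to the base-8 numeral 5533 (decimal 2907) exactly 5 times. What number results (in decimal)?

2907 = (5,5,3,3)_8 → 5³ + 5³ + 3³ + 3³ = 125 + 125 + 27 + 27 = 304
304 = (4,6,0)_8 → 4³ + 6³ + 0³ = 64 + 216 + 0 = 280
280 = (4,3,0)_8 → 4³ + 3³ + 0³ = 64 + 27 + 0 = 91
91 = (1,3,3)_8 → 1³ + 3³ + 3³ = 1 + 27 + 27 = 55
55 = (6,7)_8 → 6³ + 7³ = 216 + 343 = 559

559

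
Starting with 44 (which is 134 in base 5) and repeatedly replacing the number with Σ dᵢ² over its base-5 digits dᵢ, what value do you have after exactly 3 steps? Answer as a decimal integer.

4

44 = (1,3,4)_5 → 1² + 3² + 4² = 26
26 = (1,0,1)_5 → 1² + 0² + 1² = 2
2 = (2)_5 → 2² = 4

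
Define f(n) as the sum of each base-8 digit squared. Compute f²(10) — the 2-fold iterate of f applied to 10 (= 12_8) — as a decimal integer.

10 = (1,2)_8 → 1² + 2² = 1 + 4 = 5
5 = (5)_8 → 5² = 25

25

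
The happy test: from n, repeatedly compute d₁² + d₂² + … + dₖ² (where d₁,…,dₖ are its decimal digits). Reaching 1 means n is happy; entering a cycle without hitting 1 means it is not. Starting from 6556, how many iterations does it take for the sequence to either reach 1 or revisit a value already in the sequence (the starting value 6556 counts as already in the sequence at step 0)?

6556 → 6² + 5² + 5² + 6² = 122
122 → 1² + 2² + 2² = 9
9 → 9² = 81
81 → 8² + 1² = 65
65 → 6² + 5² = 61
61 → 6² + 1² = 37
37 → 3² + 7² = 58
58 → 5² + 8² = 89
89 → 8² + 9² = 145
145 → 1² + 4² + 5² = 42
42 → 4² + 2² = 20
20 → 2² + 0² = 4
4 → 4² = 16
16 → 1² + 6² = 37  — 37 repeats.
That took 14 steps.

14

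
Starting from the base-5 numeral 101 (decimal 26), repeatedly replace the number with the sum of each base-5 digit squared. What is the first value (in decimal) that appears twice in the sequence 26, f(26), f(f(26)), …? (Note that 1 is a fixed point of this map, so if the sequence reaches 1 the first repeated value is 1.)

26 = (1,0,1)_5 → 2
2 = (2)_5 → 4
4 = (4)_5 → 16
16 = (3,1)_5 → 10
10 = (2,0)_5 → 4  — 4 already appeared earlier.

4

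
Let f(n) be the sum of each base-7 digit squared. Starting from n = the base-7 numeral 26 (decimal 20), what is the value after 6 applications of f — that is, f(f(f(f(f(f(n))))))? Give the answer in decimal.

8

20 = (2,6)_7 → 2² + 6² = 40
40 = (5,5)_7 → 5² + 5² = 50
50 = (1,0,1)_7 → 1² + 0² + 1² = 2
2 = (2)_7 → 2² = 4
4 = (4)_7 → 4² = 16
16 = (2,2)_7 → 2² + 2² = 8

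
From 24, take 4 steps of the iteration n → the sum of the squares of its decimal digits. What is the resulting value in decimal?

37

24 → 2² + 4² = 4 + 16 = 20
20 → 2² + 0² = 4 + 0 = 4
4 → 4² = 16
16 → 1² + 6² = 1 + 36 = 37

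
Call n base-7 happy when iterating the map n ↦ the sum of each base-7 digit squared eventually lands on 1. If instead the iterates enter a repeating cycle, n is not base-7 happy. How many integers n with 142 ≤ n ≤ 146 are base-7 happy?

1

142: 142 → 44 → 40 → 50 → 2 → 4 → 16 → 8 → 2  (repeats 2)
143: 143 → 49 → 1  (reaches 1)
144: 144 → 56 → 2 → 4 → 16 → 8 → 2  (repeats 2)
145: 145 → 65 → 9 → 5 → 25 → 25  (repeats 25)
146: 146 → 76 → 46 → 52 → 10 → 10  (repeats 10)
base-7 happy: 143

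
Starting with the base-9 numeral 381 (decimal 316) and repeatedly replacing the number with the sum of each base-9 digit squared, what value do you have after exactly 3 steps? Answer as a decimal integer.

316 = (3,8,1)_9 → 74
74 = (8,2)_9 → 68
68 = (7,5)_9 → 74

74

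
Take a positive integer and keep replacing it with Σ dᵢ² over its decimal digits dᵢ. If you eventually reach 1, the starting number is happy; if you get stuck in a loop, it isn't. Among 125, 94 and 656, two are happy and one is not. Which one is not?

125: 125 → 30 → 9 → 81 → 65 → 61 → 37 → 58 → 89 → 145 → 42 → 20 → 4 → 16 → 37  — repeats 37 (not happy)
94: 94 → 97 → 130 → 10 → 1  — reaches 1 (happy)
656: 656 → 97 → 130 → 10 → 1  — reaches 1 (happy)

125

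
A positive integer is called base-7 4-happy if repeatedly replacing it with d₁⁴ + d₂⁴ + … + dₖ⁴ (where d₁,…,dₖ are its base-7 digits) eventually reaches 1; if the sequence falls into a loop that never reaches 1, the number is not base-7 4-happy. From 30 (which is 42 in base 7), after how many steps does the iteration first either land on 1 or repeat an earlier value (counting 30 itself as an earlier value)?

7

30 = (4,2)_7 → 4⁴ + 2⁴ = 272
272 = (5,3,6)_7 → 5⁴ + 3⁴ + 6⁴ = 2002
2002 = (5,5,6,0)_7 → 5⁴ + 5⁴ + 6⁴ + 0⁴ = 2546
2546 = (1,0,2,6,5)_7 → 1⁴ + 0⁴ + 2⁴ + 6⁴ + 5⁴ = 1938
1938 = (5,4,3,6)_7 → 5⁴ + 4⁴ + 3⁴ + 6⁴ = 2258
2258 = (6,4,0,4)_7 → 6⁴ + 4⁴ + 0⁴ + 4⁴ = 1808
1808 = (5,1,6,2)_7 → 5⁴ + 1⁴ + 6⁴ + 2⁴ = 1938  — 1938 repeats.
That took 7 steps.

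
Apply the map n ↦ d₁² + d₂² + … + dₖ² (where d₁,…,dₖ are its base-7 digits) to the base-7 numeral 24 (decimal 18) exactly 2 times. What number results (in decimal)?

40

18 = (2,4)_7 → 20
20 = (2,6)_7 → 40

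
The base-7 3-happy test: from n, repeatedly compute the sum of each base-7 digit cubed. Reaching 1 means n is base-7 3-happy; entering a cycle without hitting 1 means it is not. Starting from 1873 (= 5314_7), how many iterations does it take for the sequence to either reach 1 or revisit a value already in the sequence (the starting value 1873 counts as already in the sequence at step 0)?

3

1873 = (5,3,1,4)_7 → 5³ + 3³ + 1³ + 4³ = 217
217 = (4,3,0)_7 → 4³ + 3³ + 0³ = 91
91 = (1,6,0)_7 → 1³ + 6³ + 0³ = 217  — 217 repeats.
That took 3 steps.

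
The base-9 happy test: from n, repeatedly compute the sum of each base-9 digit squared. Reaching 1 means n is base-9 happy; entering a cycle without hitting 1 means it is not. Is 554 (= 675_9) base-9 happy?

not base-9 happy

554 = (6,7,5)_9 → 6² + 7² + 5² = 36 + 49 + 25 = 110
110 = (1,3,2)_9 → 1² + 3² + 2² = 1 + 9 + 4 = 14
14 = (1,5)_9 → 1² + 5² = 1 + 25 = 26
26 = (2,8)_9 → 2² + 8² = 4 + 64 = 68
68 = (7,5)_9 → 7² + 5² = 49 + 25 = 74
74 = (8,2)_9 → 8² + 2² = 64 + 4 = 68  — 68 already seen; the sequence cycles without reaching 1.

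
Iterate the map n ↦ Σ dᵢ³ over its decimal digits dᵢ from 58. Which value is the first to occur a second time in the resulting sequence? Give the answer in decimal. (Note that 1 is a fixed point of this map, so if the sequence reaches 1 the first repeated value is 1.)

58 → 5³ + 8³ = 637
637 → 6³ + 3³ + 7³ = 586
586 → 5³ + 8³ + 6³ = 853
853 → 8³ + 5³ + 3³ = 664
664 → 6³ + 6³ + 4³ = 496
496 → 4³ + 9³ + 6³ = 1009
1009 → 1³ + 0³ + 0³ + 9³ = 730
730 → 7³ + 3³ + 0³ = 370
370 → 3³ + 7³ + 0³ = 370  — 370 already appeared earlier.

370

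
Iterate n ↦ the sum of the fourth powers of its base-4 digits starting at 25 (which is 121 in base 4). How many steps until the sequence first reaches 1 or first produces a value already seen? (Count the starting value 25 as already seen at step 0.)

25 = (1,2,1)_4 → 1⁴ + 2⁴ + 1⁴ = 1 + 16 + 1 = 18
18 = (1,0,2)_4 → 1⁴ + 0⁴ + 2⁴ = 1 + 0 + 16 = 17
17 = (1,0,1)_4 → 1⁴ + 0⁴ + 1⁴ = 1 + 0 + 1 = 2
2 = (2)_4 → 2⁴ = 16
16 = (1,0,0)_4 → 1⁴ + 0⁴ + 0⁴ = 1 + 0 + 0 = 1  — reached 1.
That took 5 steps.

5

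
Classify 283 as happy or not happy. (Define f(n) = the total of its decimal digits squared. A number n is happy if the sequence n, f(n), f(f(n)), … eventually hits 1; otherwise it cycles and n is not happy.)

283 → 2² + 8² + 3² = 4 + 64 + 9 = 77
77 → 7² + 7² = 49 + 49 = 98
98 → 9² + 8² = 81 + 64 = 145
145 → 1² + 4² + 5² = 1 + 16 + 25 = 42
42 → 4² + 2² = 16 + 4 = 20
20 → 2² + 0² = 4 + 0 = 4
4 → 4² = 16
16 → 1² + 6² = 1 + 36 = 37
37 → 3² + 7² = 9 + 49 = 58
58 → 5² + 8² = 25 + 64 = 89
89 → 8² + 9² = 64 + 81 = 145  — 145 already seen; the sequence cycles without reaching 1.

not happy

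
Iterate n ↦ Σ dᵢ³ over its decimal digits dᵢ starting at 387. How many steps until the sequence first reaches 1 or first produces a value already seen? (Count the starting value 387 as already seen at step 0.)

387 → 3³ + 8³ + 7³ = 27 + 512 + 343 = 882
882 → 8³ + 8³ + 2³ = 512 + 512 + 8 = 1032
1032 → 1³ + 0³ + 3³ + 2³ = 1 + 0 + 27 + 8 = 36
36 → 3³ + 6³ = 27 + 216 = 243
243 → 2³ + 4³ + 3³ = 8 + 64 + 27 = 99
99 → 9³ + 9³ = 729 + 729 = 1458
1458 → 1³ + 4³ + 5³ + 8³ = 1 + 64 + 125 + 512 = 702
702 → 7³ + 0³ + 2³ = 343 + 0 + 8 = 351
351 → 3³ + 5³ + 1³ = 27 + 125 + 1 = 153
153 → 1³ + 5³ + 3³ = 1 + 125 + 27 = 153  — 153 repeats.
That took 10 steps.

10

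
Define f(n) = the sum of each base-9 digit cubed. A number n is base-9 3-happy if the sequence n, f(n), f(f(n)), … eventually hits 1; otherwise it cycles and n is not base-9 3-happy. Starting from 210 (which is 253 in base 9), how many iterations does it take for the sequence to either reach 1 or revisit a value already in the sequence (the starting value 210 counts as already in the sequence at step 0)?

13

210 = (2,5,3)_9 → 2³ + 5³ + 3³ = 8 + 125 + 27 = 160
160 = (1,8,7)_9 → 1³ + 8³ + 7³ = 1 + 512 + 343 = 856
856 = (1,1,5,1)_9 → 1³ + 1³ + 5³ + 1³ = 1 + 1 + 125 + 1 = 128
128 = (1,5,2)_9 → 1³ + 5³ + 2³ = 1 + 125 + 8 = 134
134 = (1,5,8)_9 → 1³ + 5³ + 8³ = 1 + 125 + 512 = 638
638 = (7,7,8)_9 → 7³ + 7³ + 8³ = 343 + 343 + 512 = 1198
1198 = (1,5,7,1)_9 → 1³ + 5³ + 7³ + 1³ = 1 + 125 + 343 + 1 = 470
470 = (5,7,2)_9 → 5³ + 7³ + 2³ = 125 + 343 + 8 = 476
476 = (5,7,8)_9 → 5³ + 7³ + 8³ = 125 + 343 + 512 = 980
980 = (1,3,0,8)_9 → 1³ + 3³ + 0³ + 8³ = 1 + 27 + 0 + 512 = 540
540 = (6,6,0)_9 → 6³ + 6³ + 0³ = 216 + 216 + 0 = 432
432 = (5,3,0)_9 → 5³ + 3³ + 0³ = 125 + 27 + 0 = 152
152 = (1,7,8)_9 → 1³ + 7³ + 8³ = 1 + 343 + 512 = 856  — 856 repeats.
That took 13 steps.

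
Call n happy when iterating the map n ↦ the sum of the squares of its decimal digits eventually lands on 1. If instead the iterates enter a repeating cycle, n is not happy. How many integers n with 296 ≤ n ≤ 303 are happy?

296: 296 → 121 → 6 → 36 → 45 → 41 → 17 → 50 → 25 → 29 → 85 → 89 → 145 → 42 → 20 → 4 → 16 → 37 → 58 → 89  (repeats 89)
297: 297 → 134 → 26 → 40 → 16 → 37 → 58 → 89 → 145 → 42 → 20 → 4 → 16  (repeats 16)
298: 298 → 149 → 98 → 145 → 42 → 20 → 4 → 16 → 37 → 58 → 89 → 145  (repeats 145)
299: 299 → 166 → 73 → 58 → 89 → 145 → 42 → 20 → 4 → 16 → 37 → 58  (repeats 58)
300: 300 → 9 → 81 → 65 → 61 → 37 → 58 → 89 → 145 → 42 → 20 → 4 → 16 → 37  (repeats 37)
301: 301 → 10 → 1  (reaches 1)
302: 302 → 13 → 10 → 1  (reaches 1)
303: 303 → 18 → 65 → 61 → 37 → 58 → 89 → 145 → 42 → 20 → 4 → 16 → 37  (repeats 37)
happy: 301, 302

2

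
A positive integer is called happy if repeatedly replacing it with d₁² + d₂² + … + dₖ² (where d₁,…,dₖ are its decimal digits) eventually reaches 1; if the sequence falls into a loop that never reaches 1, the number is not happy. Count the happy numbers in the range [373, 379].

373: 373 → 67 → 85 → 89 → 145 → 42 → 20 → 4 → 16 → 37 → 58 → 89  (repeats 89)
374: 374 → 74 → 65 → 61 → 37 → 58 → 89 → 145 → 42 → 20 → 4 → 16 → 37  (repeats 37)
375: 375 → 83 → 73 → 58 → 89 → 145 → 42 → 20 → 4 → 16 → 37 → 58  (repeats 58)
376: 376 → 94 → 97 → 130 → 10 → 1  (reaches 1)
377: 377 → 107 → 50 → 25 → 29 → 85 → 89 → 145 → 42 → 20 → 4 → 16 → 37 → 58 → 89  (repeats 89)
378: 378 → 122 → 9 → 81 → 65 → 61 → 37 → 58 → 89 → 145 → 42 → 20 → 4 → 16 → 37  (repeats 37)
379: 379 → 139 → 91 → 82 → 68 → 100 → 1  (reaches 1)
happy: 376, 379

2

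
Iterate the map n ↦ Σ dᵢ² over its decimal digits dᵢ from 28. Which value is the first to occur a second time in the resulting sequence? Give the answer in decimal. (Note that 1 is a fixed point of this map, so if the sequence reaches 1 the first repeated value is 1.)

28 → 2² + 8² = 68
68 → 6² + 8² = 100
100 → 1² + 0² + 0² = 1  — reached the fixed point 1.
1 → 1, so 1 is the first repeated value.

1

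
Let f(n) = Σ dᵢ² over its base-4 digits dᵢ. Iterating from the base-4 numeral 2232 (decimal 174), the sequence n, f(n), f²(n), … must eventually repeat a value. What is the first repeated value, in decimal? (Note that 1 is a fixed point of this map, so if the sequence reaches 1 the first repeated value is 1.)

174 = (2,2,3,2)_4 → 2² + 2² + 3² + 2² = 21
21 = (1,1,1)_4 → 1² + 1² + 1² = 3
3 = (3)_4 → 3² = 9
9 = (2,1)_4 → 2² + 1² = 5
5 = (1,1)_4 → 1² + 1² = 2
2 = (2)_4 → 2² = 4
4 = (1,0)_4 → 1² + 0² = 1  — reached the fixed point 1.
1 → 1, so 1 is the first repeated value.

1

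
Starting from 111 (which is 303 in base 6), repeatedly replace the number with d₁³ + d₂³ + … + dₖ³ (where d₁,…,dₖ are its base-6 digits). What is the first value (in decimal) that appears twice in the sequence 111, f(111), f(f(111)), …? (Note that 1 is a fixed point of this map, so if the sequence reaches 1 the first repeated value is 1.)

28

111 = (3,0,3)_6 → 54
54 = (1,3,0)_6 → 28
28 = (4,4)_6 → 128
128 = (3,3,2)_6 → 62
62 = (1,4,2)_6 → 73
73 = (2,0,1)_6 → 9
9 = (1,3)_6 → 28  — 28 already appeared earlier.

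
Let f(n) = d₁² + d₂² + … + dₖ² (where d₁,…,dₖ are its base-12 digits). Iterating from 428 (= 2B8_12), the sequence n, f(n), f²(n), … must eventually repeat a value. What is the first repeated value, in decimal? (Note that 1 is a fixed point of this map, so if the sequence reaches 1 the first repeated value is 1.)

428 = (2,11,8)_12 → 189
189 = (1,3,9)_12 → 91
91 = (7,7)_12 → 98
98 = (8,2)_12 → 68
68 = (5,8)_12 → 89
89 = (7,5)_12 → 74
74 = (6,2)_12 → 40
40 = (3,4)_12 → 25
25 = (2,1)_12 → 5
5 = (5)_12 → 25  — 25 already appeared earlier.

25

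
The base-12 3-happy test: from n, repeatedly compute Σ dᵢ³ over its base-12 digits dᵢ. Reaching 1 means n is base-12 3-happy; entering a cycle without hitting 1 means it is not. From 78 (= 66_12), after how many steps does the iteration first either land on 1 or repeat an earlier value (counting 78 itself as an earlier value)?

14

78 = (6,6)_12 → 6³ + 6³ = 432
432 = (3,0,0)_12 → 3³ + 0³ + 0³ = 27
27 = (2,3)_12 → 2³ + 3³ = 35
35 = (2,11)_12 → 2³ + 11³ = 1339
1339 = (9,3,7)_12 → 9³ + 3³ + 7³ = 1099
1099 = (7,7,7)_12 → 7³ + 7³ + 7³ = 1029
1029 = (7,1,9)_12 → 7³ + 1³ + 9³ = 1073
1073 = (7,5,5)_12 → 7³ + 5³ + 5³ = 593
593 = (4,1,5)_12 → 4³ + 1³ + 5³ = 190
190 = (1,3,10)_12 → 1³ + 3³ + 10³ = 1028
1028 = (7,1,8)_12 → 7³ + 1³ + 8³ = 856
856 = (5,11,4)_12 → 5³ + 11³ + 4³ = 1520
1520 = (10,6,8)_12 → 10³ + 6³ + 8³ = 1728
1728 = (1,0,0,0)_12 → 1³ + 0³ + 0³ + 0³ = 1  — reached 1.
That took 14 steps.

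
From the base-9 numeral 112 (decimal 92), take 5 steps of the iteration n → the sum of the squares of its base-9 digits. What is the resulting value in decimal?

50

92 = (1,1,2)_9 → 6
6 = (6)_9 → 36
36 = (4,0)_9 → 16
16 = (1,7)_9 → 50
50 = (5,5)_9 → 50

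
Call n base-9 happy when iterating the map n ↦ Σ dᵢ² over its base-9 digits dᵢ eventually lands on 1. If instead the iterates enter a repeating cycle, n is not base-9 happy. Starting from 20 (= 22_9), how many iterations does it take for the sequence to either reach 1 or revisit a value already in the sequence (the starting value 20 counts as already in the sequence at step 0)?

4

20 = (2,2)_9 → 2² + 2² = 8
8 = (8)_9 → 8² = 64
64 = (7,1)_9 → 7² + 1² = 50
50 = (5,5)_9 → 5² + 5² = 50  — 50 repeats.
That took 4 steps.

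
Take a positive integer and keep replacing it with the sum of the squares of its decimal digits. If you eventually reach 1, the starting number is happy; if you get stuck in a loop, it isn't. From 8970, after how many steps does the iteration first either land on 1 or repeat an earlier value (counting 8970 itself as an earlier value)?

8970 → 8² + 9² + 7² + 0² = 64 + 81 + 49 + 0 = 194
194 → 1² + 9² + 4² = 1 + 81 + 16 = 98
98 → 9² + 8² = 81 + 64 = 145
145 → 1² + 4² + 5² = 1 + 16 + 25 = 42
42 → 4² + 2² = 16 + 4 = 20
20 → 2² + 0² = 4 + 0 = 4
4 → 4² = 16
16 → 1² + 6² = 1 + 36 = 37
37 → 3² + 7² = 9 + 49 = 58
58 → 5² + 8² = 25 + 64 = 89
89 → 8² + 9² = 64 + 81 = 145  — 145 repeats.
That took 11 steps.

11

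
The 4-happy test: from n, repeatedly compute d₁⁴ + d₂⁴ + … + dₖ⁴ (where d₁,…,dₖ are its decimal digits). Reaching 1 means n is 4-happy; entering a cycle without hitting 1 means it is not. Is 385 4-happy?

not 4-happy

385 → 3⁴ + 8⁴ + 5⁴ = 81 + 4096 + 625 = 4802
4802 → 4⁴ + 8⁴ + 0⁴ + 2⁴ = 256 + 4096 + 0 + 16 = 4368
4368 → 4⁴ + 3⁴ + 6⁴ + 8⁴ = 256 + 81 + 1296 + 4096 = 5729
5729 → 5⁴ + 7⁴ + 2⁴ + 9⁴ = 625 + 2401 + 16 + 6561 = 9603
9603 → 9⁴ + 6⁴ + 0⁴ + 3⁴ = 6561 + 1296 + 0 + 81 = 7938
7938 → 7⁴ + 9⁴ + 3⁴ + 8⁴ = 2401 + 6561 + 81 + 4096 = 13139
13139 → 1⁴ + 3⁴ + 1⁴ + 3⁴ + 9⁴ = 1 + 81 + 1 + 81 + 6561 = 6725
6725 → 6⁴ + 7⁴ + 2⁴ + 5⁴ = 1296 + 2401 + 16 + 625 = 4338
4338 → 4⁴ + 3⁴ + 3⁴ + 8⁴ = 256 + 81 + 81 + 4096 = 4514
4514 → 4⁴ + 5⁴ + 1⁴ + 4⁴ = 256 + 625 + 1 + 256 = 1138
1138 → 1⁴ + 1⁴ + 3⁴ + 8⁴ = 1 + 1 + 81 + 4096 = 4179
4179 → 4⁴ + 1⁴ + 7⁴ + 9⁴ = 256 + 1 + 2401 + 6561 = 9219
9219 → 9⁴ + 2⁴ + 1⁴ + 9⁴ = 6561 + 16 + 1 + 6561 = 13139  — 13139 already seen; the sequence cycles without reaching 1.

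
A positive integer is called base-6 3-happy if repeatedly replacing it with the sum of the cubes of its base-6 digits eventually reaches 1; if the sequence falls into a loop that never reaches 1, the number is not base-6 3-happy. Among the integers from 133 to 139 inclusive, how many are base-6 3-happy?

133: 133 → 92 → 43 → 3 → 27 → 91 → 36 → 1  (reaches 1)
134: 134 → 99 → 99  (repeats 99)
135: 135 → 118 → 92 → 43 → 3 → 27 → 91 → 36 → 1  (reaches 1)
136: 136 → 155 → 190 → 190  (repeats 190)
137: 137 → 216 → 1  (reaches 1)
138: 138 → 152 → 73 → 9 → 28 → 128 → 62 → 73  (repeats 73)
139: 139 → 153 → 92 → 43 → 3 → 27 → 91 → 36 → 1  (reaches 1)
base-6 3-happy: 133, 135, 137, 139

4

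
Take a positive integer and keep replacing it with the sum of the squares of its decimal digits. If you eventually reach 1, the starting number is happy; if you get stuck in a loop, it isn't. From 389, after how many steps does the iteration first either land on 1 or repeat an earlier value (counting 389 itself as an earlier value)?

389 → 3² + 8² + 9² = 9 + 64 + 81 = 154
154 → 1² + 5² + 4² = 1 + 25 + 16 = 42
42 → 4² + 2² = 16 + 4 = 20
20 → 2² + 0² = 4 + 0 = 4
4 → 4² = 16
16 → 1² + 6² = 1 + 36 = 37
37 → 3² + 7² = 9 + 49 = 58
58 → 5² + 8² = 25 + 64 = 89
89 → 8² + 9² = 64 + 81 = 145
145 → 1² + 4² + 5² = 1 + 16 + 25 = 42  — 42 repeats.
That took 10 steps.

10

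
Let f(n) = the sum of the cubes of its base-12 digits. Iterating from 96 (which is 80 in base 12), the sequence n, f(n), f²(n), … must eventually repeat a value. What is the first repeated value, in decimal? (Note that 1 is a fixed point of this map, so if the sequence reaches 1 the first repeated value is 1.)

512

96 = (8,0)_12 → 8³ + 0³ = 512
512 = (3,6,8)_12 → 3³ + 6³ + 8³ = 755
755 = (5,2,11)_12 → 5³ + 2³ + 11³ = 1464
1464 = (10,2,0)_12 → 10³ + 2³ + 0³ = 1008
1008 = (7,0,0)_12 → 7³ + 0³ + 0³ = 343
343 = (2,4,7)_12 → 2³ + 4³ + 7³ = 415
415 = (2,10,7)_12 → 2³ + 10³ + 7³ = 1351
1351 = (9,4,7)_12 → 9³ + 4³ + 7³ = 1136
1136 = (7,10,8)_12 → 7³ + 10³ + 8³ = 1855
1855 = (1,0,10,7)_12 → 1³ + 0³ + 10³ + 7³ = 1344
1344 = (9,4,0)_12 → 9³ + 4³ + 0³ = 793
793 = (5,6,1)_12 → 5³ + 6³ + 1³ = 342
342 = (2,4,6)_12 → 2³ + 4³ + 6³ = 288
288 = (2,0,0)_12 → 2³ + 0³ + 0³ = 8
8 = (8)_12 → 8³ = 512  — 512 already appeared earlier.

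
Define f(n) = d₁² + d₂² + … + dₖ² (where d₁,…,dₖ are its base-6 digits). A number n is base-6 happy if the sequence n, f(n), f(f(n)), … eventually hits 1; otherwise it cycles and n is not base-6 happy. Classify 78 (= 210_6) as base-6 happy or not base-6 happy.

78 = (2,1,0)_6 → 2² + 1² + 0² = 5
5 = (5)_6 → 5² = 25
25 = (4,1)_6 → 4² + 1² = 17
17 = (2,5)_6 → 2² + 5² = 29
29 = (4,5)_6 → 4² + 5² = 41
41 = (1,0,5)_6 → 1² + 0² + 5² = 26
26 = (4,2)_6 → 4² + 2² = 20
20 = (3,2)_6 → 3² + 2² = 13
13 = (2,1)_6 → 2² + 1² = 5  — 5 already seen; the sequence cycles without reaching 1.

not base-6 happy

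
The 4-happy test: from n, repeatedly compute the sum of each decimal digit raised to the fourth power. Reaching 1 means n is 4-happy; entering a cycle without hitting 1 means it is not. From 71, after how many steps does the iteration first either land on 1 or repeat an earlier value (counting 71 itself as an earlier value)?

71 → 7⁴ + 1⁴ = 2402
2402 → 2⁴ + 4⁴ + 0⁴ + 2⁴ = 288
288 → 2⁴ + 8⁴ + 8⁴ = 8208
8208 → 8⁴ + 2⁴ + 0⁴ + 8⁴ = 8208  — 8208 repeats.
That took 4 steps.

4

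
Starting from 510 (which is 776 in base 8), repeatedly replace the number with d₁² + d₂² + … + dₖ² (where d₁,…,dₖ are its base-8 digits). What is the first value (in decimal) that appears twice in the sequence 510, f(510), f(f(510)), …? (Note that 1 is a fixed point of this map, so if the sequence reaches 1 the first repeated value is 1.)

25

510 = (7,7,6)_8 → 7² + 7² + 6² = 134
134 = (2,0,6)_8 → 2² + 0² + 6² = 40
40 = (5,0)_8 → 5² + 0² = 25
25 = (3,1)_8 → 3² + 1² = 10
10 = (1,2)_8 → 1² + 2² = 5
5 = (5)_8 → 5² = 25  — 25 already appeared earlier.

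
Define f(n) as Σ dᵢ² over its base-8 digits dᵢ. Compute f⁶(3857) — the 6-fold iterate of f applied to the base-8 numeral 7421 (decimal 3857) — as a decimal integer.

3857 = (7,4,2,1)_8 → 70
70 = (1,0,6)_8 → 37
37 = (4,5)_8 → 41
41 = (5,1)_8 → 26
26 = (3,2)_8 → 13
13 = (1,5)_8 → 26

26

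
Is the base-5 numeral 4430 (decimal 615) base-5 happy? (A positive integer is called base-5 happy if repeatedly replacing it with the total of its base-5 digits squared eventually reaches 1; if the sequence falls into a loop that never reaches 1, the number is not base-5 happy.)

615 = (4,4,3,0)_5 → 4² + 4² + 3² + 0² = 16 + 16 + 9 + 0 = 41
41 = (1,3,1)_5 → 1² + 3² + 1² = 1 + 9 + 1 = 11
11 = (2,1)_5 → 2² + 1² = 4 + 1 = 5
5 = (1,0)_5 → 1² + 0² = 1 + 0 = 1  — reached 1.

base-5 happy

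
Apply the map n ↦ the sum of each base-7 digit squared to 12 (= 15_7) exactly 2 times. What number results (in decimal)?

12 = (1,5)_7 → 26
26 = (3,5)_7 → 34

34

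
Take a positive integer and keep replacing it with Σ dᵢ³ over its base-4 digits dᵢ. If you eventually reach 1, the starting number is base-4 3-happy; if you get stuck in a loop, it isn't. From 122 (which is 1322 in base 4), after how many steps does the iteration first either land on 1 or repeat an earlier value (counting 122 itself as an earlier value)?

122 = (1,3,2,2)_4 → 44
44 = (2,3,0)_4 → 35
35 = (2,0,3)_4 → 35  — 35 repeats.
That took 3 steps.

3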